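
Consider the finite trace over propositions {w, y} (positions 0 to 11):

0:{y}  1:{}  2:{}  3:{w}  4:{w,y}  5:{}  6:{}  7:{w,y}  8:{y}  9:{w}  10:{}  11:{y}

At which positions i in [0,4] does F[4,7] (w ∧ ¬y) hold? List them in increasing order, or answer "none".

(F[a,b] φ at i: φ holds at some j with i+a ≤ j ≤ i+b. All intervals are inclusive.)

Evaluate at each i in [0,4]:
  i=0: ✗ (none in [4,7])
  i=1: ✗ (none in [5,8])
  i=2: ✓ (witness j=9)
  i=3: ✓ (witness j=9)
  i=4: ✓ (witness j=9)

2, 3, 4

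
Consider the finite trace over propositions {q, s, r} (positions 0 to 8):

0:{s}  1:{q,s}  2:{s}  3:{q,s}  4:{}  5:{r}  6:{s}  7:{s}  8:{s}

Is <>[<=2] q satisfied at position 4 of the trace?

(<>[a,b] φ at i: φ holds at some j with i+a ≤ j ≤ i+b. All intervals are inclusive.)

Does not hold

Check q at each j in [4,6]:
  j=4: false
  j=5: false
  j=6: false
No position in the window satisfies it → formula fails.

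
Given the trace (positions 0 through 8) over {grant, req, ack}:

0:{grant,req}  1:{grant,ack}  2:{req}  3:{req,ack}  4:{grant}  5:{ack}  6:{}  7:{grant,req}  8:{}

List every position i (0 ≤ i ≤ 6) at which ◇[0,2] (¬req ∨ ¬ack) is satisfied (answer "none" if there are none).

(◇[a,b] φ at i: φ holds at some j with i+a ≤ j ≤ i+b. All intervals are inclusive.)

0, 1, 2, 3, 4, 5, 6

Evaluate at each i in [0,6]:
  i=0: ✓ (witness j=0)
  i=1: ✓ (witness j=1)
  i=2: ✓ (witness j=2)
  i=3: ✓ (witness j=4)
  i=4: ✓ (witness j=4)
  i=5: ✓ (witness j=5)
  i=6: ✓ (witness j=6)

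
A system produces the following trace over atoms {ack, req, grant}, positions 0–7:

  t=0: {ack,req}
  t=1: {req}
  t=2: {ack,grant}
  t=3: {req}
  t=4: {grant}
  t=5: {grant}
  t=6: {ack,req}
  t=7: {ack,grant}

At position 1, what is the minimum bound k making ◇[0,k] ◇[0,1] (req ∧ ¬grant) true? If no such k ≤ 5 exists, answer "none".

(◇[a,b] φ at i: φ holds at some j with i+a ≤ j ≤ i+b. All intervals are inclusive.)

Scan j = 1,2,… for ◇[0,1] (req ∧ ¬grant):
  j=1: holds
First hit at j=1, so smallest k = 1-1 = 0.

0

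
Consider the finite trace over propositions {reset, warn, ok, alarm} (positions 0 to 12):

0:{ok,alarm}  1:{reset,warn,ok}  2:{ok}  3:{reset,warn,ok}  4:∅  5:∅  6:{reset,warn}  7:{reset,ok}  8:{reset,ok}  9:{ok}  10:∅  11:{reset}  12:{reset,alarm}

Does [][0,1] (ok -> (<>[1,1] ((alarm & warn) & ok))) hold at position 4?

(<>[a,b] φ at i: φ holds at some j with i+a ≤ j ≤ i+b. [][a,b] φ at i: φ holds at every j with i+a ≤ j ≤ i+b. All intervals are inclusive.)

Check (ok -> (<>[1,1] ((alarm & warn) & ok))) at every j in [4,5]:
  j=4: antecedent false → ✓
  j=5: antecedent false → ✓
All positions satisfy it → formula holds.

Holds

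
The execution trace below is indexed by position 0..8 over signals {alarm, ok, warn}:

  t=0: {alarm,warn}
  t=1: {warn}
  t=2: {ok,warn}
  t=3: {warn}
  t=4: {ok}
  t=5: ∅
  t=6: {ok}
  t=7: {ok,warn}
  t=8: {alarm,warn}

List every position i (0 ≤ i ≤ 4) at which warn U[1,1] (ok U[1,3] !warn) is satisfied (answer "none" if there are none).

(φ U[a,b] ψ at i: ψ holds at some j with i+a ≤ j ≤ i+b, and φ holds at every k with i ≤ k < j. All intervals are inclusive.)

3

Evaluate at each i in [0,4]:
  i=0: ✗ (no rhs in [1,1])
  i=1: ✗ (no rhs in [2,2])
  i=2: ✗ (no rhs in [3,3])
  i=3: ✓ (rhs at j=4; lhs holds on [3,3])
  i=4: ✗ (no rhs in [5,5])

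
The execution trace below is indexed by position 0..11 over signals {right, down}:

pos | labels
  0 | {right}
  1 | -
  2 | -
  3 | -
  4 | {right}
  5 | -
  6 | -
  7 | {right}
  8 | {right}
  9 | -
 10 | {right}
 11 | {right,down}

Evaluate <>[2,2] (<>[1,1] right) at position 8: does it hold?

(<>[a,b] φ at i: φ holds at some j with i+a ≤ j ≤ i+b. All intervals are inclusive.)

Yes

Check <>[1,1] right at each j in [10,10]:
  j=10: holds (witness at 11)
Found at j=10 → formula holds.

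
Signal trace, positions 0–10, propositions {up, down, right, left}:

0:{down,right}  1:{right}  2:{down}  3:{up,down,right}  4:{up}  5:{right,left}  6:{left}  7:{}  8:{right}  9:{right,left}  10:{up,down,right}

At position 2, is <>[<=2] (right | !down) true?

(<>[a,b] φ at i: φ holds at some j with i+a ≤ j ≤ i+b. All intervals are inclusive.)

Yes

Check (right | !down) at each j in [2,4]:
  j=2: false
  j=3: true
  j=4: true
Found at j=3 → formula holds.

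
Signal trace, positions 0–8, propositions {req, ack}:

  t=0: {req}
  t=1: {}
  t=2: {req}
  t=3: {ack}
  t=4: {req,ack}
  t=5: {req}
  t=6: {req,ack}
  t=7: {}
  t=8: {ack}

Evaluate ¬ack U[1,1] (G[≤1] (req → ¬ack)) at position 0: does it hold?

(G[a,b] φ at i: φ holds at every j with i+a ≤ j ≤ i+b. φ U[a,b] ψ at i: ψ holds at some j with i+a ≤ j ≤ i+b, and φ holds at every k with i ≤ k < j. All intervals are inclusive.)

Yes

Need some j in [1,1] with G[≤1] (req → ¬ack), and ¬ack at every k in [0,j-1].
  j=1: G[≤1] (req → ¬ack) holds; ¬ack holds at every k in [0,0] → satisfied.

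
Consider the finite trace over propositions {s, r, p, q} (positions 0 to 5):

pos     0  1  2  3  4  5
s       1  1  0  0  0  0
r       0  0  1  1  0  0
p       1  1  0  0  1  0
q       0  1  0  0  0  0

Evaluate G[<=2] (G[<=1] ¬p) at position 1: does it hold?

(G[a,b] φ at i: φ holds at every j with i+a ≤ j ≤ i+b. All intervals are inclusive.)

Check G[<=1] ¬p at every j in [1,3]:
  j=1: fails at 1
  j=2: holds on [2,3]
  j=3: fails at 4
Fails at j=1 → formula fails.

False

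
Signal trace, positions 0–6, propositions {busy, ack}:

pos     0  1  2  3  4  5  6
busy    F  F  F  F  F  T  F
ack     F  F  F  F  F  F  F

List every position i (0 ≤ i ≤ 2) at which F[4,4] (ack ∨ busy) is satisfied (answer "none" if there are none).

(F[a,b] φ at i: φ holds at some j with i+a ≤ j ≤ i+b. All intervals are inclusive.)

1

Evaluate at each i in [0,2]:
  i=0: ✗ (none in [4,4])
  i=1: ✓ (witness j=5)
  i=2: ✗ (none in [6,6])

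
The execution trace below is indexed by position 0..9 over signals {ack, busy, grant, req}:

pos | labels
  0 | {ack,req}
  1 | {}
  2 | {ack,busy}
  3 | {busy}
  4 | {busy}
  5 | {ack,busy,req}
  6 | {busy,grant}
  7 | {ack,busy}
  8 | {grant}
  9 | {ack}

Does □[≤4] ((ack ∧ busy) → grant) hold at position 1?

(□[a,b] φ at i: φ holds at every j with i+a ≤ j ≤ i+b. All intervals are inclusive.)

Does not hold

Check ((ack ∧ busy) → grant) at every j in [1,5]:
  j=1: antecedent false → ✓
  j=2: antecedent true; consequent false → ✗
  j=3: antecedent false → ✓
  j=4: antecedent false → ✓
  j=5: antecedent true; consequent false → ✗
Fails at j=2 → formula fails.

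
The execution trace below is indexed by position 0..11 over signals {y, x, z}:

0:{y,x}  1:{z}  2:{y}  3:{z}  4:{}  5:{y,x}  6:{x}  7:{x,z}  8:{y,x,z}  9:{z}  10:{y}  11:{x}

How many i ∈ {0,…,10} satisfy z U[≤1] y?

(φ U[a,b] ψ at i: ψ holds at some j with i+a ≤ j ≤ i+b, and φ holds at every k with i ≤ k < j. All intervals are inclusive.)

Evaluate at each i in [0,10]:
  i=0: ✓ (rhs at j=0)
  i=1: ✓ (rhs at j=2; lhs holds on [1,1])
  i=2: ✓ (rhs at j=2)
  i=3: ✗ (no rhs in [3,4])
  i=4: ✗ (lhs fails at k=4 before rhs at j=5)
  i=5: ✓ (rhs at j=5)
  i=6: ✗ (no rhs in [6,7])
  i=7: ✓ (rhs at j=8; lhs holds on [7,7])
  i=8: ✓ (rhs at j=8)
  i=9: ✓ (rhs at j=10; lhs holds on [9,9])
  i=10: ✓ (rhs at j=10)
Positions where it holds: {0, 1, 2, 5, 7, 8, 9, 10} → 8.

8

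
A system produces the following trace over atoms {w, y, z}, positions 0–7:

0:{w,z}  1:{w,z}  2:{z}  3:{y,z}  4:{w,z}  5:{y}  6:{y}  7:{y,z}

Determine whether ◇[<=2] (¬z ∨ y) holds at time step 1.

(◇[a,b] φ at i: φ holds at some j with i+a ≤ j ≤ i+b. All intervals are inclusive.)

Check (¬z ∨ y) at each j in [1,3]:
  j=1: false
  j=2: false
  j=3: true
Found at j=3 → formula holds.

True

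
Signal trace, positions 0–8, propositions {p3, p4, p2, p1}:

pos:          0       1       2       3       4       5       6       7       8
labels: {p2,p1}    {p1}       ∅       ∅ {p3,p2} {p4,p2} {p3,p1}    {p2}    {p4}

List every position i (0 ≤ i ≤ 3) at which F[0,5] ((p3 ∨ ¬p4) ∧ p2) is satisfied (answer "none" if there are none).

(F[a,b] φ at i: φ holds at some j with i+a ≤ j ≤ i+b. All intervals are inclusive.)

Evaluate at each i in [0,3]:
  i=0: ✓ (witness j=0)
  i=1: ✓ (witness j=4)
  i=2: ✓ (witness j=4)
  i=3: ✓ (witness j=4)

0, 1, 2, 3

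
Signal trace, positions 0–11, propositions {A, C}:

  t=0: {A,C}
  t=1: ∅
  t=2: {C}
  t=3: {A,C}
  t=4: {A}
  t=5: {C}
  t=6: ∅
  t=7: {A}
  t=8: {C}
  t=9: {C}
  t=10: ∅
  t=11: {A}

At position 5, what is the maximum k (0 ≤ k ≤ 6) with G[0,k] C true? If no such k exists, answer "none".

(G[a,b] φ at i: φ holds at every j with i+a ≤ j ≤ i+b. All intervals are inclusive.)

C must hold from j=5 onward; find where it first fails.
  j=5: holds
  j=6: fails
Holds on [5,5], so largest k = 0.

0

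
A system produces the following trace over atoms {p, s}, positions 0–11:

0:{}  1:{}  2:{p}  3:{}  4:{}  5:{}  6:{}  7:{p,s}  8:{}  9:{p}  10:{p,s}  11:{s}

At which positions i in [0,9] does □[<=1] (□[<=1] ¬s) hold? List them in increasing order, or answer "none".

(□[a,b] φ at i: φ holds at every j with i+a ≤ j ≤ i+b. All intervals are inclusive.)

Evaluate at each i in [0,9]:
  i=0: ✓ (all of [0,1])
  i=1: ✓ (all of [1,2])
  i=2: ✓ (all of [2,3])
  i=3: ✓ (all of [3,4])
  i=4: ✓ (all of [4,5])
  i=5: ✗ (fails at j=6)
  i=6: ✗ (fails at j=6)
  i=7: ✗ (fails at j=7)
  i=8: ✗ (fails at j=9)
  i=9: ✗ (fails at j=9)

0, 1, 2, 3, 4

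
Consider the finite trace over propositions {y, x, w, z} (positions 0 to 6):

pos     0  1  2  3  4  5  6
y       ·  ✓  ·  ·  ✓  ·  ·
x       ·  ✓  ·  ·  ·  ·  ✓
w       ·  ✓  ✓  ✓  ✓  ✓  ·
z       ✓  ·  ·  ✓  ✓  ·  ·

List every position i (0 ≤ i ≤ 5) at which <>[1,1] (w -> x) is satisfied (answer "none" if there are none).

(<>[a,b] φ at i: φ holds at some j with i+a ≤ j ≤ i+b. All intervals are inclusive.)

0, 5

Evaluate at each i in [0,5]:
  i=0: ✓ (witness j=1)
  i=1: ✗ (none in [2,2])
  i=2: ✗ (none in [3,3])
  i=3: ✗ (none in [4,4])
  i=4: ✗ (none in [5,5])
  i=5: ✓ (witness j=6)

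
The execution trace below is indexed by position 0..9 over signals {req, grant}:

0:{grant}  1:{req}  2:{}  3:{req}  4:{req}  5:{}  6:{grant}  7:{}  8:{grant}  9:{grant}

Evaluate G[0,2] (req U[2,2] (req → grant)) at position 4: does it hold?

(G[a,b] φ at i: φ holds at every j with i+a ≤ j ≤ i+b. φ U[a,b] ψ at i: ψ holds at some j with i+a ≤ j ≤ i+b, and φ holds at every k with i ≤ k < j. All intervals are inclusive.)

No

Check (req U[2,2] (req → grant)) at every j in [4,6]:
  j=4: fails
  j=5: fails
  j=6: fails
Fails at j=4 → formula fails.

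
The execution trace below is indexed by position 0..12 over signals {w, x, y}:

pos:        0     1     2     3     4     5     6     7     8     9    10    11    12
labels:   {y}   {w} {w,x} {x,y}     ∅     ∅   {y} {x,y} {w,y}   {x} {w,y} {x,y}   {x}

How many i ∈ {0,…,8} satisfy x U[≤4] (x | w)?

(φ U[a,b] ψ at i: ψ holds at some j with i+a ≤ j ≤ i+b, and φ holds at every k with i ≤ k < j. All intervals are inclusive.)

5

Evaluate at each i in [0,8]:
  i=0: ✗ (lhs fails at k=0 before rhs at j=1)
  i=1: ✓ (rhs at j=1)
  i=2: ✓ (rhs at j=2)
  i=3: ✓ (rhs at j=3)
  i=4: ✗ (lhs fails at k=4 before rhs at j=7)
  i=5: ✗ (lhs fails at k=5 before rhs at j=7)
  i=6: ✗ (lhs fails at k=6 before rhs at j=7)
  i=7: ✓ (rhs at j=7)
  i=8: ✓ (rhs at j=8)
Positions where it holds: {1, 2, 3, 7, 8} → 5.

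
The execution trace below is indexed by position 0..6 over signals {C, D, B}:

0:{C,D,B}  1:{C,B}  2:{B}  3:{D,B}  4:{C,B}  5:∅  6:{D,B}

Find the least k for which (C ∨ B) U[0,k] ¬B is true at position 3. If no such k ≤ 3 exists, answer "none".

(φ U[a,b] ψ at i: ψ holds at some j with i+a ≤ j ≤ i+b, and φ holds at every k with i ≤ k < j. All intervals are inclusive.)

2

Need earliest j ≥ 3 with ¬B, and (C ∨ B) at every k in [3,j-1].
  j=3: rhs fails.
  j=4: rhs fails.
  j=5: rhs holds; lhs holds on [3,4]. k = 2.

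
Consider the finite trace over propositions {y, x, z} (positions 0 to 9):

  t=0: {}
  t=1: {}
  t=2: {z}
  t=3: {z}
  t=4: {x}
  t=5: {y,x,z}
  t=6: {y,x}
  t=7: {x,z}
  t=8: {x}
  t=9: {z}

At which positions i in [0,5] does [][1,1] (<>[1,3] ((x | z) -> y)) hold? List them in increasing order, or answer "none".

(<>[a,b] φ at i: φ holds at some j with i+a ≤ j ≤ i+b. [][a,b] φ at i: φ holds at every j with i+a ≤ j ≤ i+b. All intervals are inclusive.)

1, 2, 3, 4

Evaluate at each i in [0,5]:
  i=0: ✗ (fails at j=1)
  i=1: ✓ (all of [2,2])
  i=2: ✓ (all of [3,3])
  i=3: ✓ (all of [4,4])
  i=4: ✓ (all of [5,5])
  i=5: ✗ (fails at j=6)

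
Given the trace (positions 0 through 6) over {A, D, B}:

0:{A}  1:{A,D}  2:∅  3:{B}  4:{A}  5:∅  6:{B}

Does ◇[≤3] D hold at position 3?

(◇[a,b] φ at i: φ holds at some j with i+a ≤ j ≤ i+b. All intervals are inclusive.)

Check D at each j in [3,6]:
  j=3: false
  j=4: false
  j=5: false
  j=6: false
No position in the window satisfies it → formula fails.

No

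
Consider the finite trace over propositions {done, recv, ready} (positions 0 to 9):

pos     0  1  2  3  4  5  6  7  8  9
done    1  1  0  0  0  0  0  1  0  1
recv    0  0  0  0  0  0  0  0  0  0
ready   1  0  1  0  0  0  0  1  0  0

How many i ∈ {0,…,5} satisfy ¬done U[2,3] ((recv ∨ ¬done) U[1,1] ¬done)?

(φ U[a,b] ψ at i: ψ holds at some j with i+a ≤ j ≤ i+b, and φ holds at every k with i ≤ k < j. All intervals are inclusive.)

Evaluate at each i in [0,5]:
  i=0: ✗ (lhs fails at k=0 before rhs at j=2)
  i=1: ✗ (lhs fails at k=1 before rhs at j=3)
  i=2: ✓ (rhs at j=4; lhs holds on [2,3])
  i=3: ✓ (rhs at j=5; lhs holds on [3,4])
  i=4: ✗ (no rhs in [6,7])
  i=5: ✗ (no rhs in [7,8])
Positions where it holds: {2, 3} → 2.

2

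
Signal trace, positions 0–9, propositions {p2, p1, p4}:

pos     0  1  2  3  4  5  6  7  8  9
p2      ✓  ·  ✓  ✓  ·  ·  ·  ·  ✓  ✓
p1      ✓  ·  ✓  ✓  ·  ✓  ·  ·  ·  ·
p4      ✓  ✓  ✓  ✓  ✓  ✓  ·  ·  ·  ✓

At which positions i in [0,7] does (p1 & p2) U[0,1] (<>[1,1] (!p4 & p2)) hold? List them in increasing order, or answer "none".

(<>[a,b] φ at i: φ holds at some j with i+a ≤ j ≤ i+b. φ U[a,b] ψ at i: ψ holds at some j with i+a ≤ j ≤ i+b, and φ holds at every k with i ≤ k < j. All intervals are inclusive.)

Evaluate at each i in [0,7]:
  i=0: ✗ (no rhs in [0,1])
  i=1: ✗ (no rhs in [1,2])
  i=2: ✗ (no rhs in [2,3])
  i=3: ✗ (no rhs in [3,4])
  i=4: ✗ (no rhs in [4,5])
  i=5: ✗ (no rhs in [5,6])
  i=6: ✗ (lhs fails at k=6 before rhs at j=7)
  i=7: ✓ (rhs at j=7)

7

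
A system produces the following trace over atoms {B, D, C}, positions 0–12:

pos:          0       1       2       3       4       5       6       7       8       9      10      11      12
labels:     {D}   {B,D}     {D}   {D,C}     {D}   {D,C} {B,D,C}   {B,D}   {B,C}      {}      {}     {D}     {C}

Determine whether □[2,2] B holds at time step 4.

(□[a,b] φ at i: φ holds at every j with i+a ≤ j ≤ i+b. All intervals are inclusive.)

Check B at every j in [6,6]:
  j=6: true
All positions satisfy it → formula holds.

True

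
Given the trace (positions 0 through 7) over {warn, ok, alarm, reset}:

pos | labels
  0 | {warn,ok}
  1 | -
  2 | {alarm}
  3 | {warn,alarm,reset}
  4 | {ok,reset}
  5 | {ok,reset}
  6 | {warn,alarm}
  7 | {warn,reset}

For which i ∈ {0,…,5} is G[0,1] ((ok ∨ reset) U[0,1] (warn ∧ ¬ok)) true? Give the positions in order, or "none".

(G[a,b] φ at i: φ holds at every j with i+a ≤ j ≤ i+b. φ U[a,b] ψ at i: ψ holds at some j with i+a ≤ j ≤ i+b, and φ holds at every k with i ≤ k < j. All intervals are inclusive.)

Evaluate at each i in [0,5]:
  i=0: ✗ (fails at j=0)
  i=1: ✗ (fails at j=1)
  i=2: ✗ (fails at j=2)
  i=3: ✗ (fails at j=4)
  i=4: ✗ (fails at j=4)
  i=5: ✓ (all of [5,6])

5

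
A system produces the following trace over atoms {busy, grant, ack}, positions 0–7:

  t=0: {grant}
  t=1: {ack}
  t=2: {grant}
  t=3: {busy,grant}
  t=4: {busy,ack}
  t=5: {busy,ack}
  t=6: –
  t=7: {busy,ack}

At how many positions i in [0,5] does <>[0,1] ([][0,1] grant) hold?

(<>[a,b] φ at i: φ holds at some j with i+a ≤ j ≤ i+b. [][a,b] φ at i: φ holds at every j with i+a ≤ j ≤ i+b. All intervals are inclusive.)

2

Evaluate at each i in [0,5]:
  i=0: ✗ (none in [0,1])
  i=1: ✓ (witness j=2)
  i=2: ✓ (witness j=2)
  i=3: ✗ (none in [3,4])
  i=4: ✗ (none in [4,5])
  i=5: ✗ (none in [5,6])
Positions where it holds: {1, 2} → 2.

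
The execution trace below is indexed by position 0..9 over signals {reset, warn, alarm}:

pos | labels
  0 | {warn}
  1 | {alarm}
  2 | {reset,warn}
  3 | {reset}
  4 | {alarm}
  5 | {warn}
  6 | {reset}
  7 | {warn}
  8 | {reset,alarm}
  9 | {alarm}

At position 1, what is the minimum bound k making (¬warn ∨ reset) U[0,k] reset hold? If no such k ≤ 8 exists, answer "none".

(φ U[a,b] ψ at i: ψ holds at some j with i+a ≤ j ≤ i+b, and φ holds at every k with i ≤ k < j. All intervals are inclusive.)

1

Need earliest j ≥ 1 with reset, and (¬warn ∨ reset) at every k in [1,j-1].
  j=1: rhs fails.
  j=2: rhs holds; lhs holds on [1,1]. k = 1.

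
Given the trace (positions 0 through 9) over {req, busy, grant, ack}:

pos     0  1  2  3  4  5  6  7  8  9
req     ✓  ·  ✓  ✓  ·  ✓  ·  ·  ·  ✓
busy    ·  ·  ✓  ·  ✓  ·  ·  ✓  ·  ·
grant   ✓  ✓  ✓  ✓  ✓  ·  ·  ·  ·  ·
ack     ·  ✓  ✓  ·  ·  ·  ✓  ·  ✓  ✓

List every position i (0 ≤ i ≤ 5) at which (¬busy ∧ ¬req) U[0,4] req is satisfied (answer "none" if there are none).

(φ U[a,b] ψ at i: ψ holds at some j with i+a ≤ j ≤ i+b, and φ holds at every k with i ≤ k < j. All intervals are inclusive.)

Evaluate at each i in [0,5]:
  i=0: ✓ (rhs at j=0)
  i=1: ✓ (rhs at j=2; lhs holds on [1,1])
  i=2: ✓ (rhs at j=2)
  i=3: ✓ (rhs at j=3)
  i=4: ✗ (lhs fails at k=4 before rhs at j=5)
  i=5: ✓ (rhs at j=5)

0, 1, 2, 3, 5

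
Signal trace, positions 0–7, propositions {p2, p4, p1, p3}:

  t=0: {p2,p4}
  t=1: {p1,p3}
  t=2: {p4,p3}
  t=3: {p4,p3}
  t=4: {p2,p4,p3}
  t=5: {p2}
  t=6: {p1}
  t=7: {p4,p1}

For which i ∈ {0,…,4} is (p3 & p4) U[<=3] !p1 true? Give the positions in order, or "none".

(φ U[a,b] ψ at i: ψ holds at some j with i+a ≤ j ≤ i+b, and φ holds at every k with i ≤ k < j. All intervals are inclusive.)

Evaluate at each i in [0,4]:
  i=0: ✓ (rhs at j=0)
  i=1: ✗ (lhs fails at k=1 before rhs at j=2)
  i=2: ✓ (rhs at j=2)
  i=3: ✓ (rhs at j=3)
  i=4: ✓ (rhs at j=4)

0, 2, 3, 4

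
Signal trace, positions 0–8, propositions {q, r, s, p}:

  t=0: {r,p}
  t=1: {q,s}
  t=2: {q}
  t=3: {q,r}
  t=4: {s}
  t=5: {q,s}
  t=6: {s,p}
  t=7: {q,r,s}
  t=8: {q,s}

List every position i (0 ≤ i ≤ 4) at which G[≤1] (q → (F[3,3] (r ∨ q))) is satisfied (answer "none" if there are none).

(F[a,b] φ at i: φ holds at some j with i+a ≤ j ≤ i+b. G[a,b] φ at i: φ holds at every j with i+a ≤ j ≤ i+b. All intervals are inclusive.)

4

Evaluate at each i in [0,4]:
  i=0: ✗ (fails at j=1)
  i=1: ✗ (fails at j=1)
  i=2: ✗ (fails at j=3)
  i=3: ✗ (fails at j=3)
  i=4: ✓ (all of [4,5])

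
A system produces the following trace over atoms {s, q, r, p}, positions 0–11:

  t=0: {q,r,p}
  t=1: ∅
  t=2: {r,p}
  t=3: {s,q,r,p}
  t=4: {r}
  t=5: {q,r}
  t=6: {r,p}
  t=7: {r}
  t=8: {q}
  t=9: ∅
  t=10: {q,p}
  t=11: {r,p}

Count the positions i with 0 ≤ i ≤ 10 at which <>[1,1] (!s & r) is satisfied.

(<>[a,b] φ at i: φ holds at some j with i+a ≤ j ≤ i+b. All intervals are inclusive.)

6

Evaluate at each i in [0,10]:
  i=0: ✗ (none in [1,1])
  i=1: ✓ (witness j=2)
  i=2: ✗ (none in [3,3])
  i=3: ✓ (witness j=4)
  i=4: ✓ (witness j=5)
  i=5: ✓ (witness j=6)
  i=6: ✓ (witness j=7)
  i=7: ✗ (none in [8,8])
  i=8: ✗ (none in [9,9])
  i=9: ✗ (none in [10,10])
  i=10: ✓ (witness j=11)
Positions where it holds: {1, 3, 4, 5, 6, 10} → 6.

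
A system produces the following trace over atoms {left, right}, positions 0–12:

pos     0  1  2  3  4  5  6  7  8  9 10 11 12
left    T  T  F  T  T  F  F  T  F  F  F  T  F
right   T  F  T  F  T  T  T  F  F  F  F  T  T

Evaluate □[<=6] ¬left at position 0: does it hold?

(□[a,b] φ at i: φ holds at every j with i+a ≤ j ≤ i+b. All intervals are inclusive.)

No

Check ¬left at every j in [0,6]:
  j=0: false
  j=1: false
  j=2: true
  j=3: false
  j=4: false
  j=5: true
  j=6: true
Fails at j=0 → formula fails.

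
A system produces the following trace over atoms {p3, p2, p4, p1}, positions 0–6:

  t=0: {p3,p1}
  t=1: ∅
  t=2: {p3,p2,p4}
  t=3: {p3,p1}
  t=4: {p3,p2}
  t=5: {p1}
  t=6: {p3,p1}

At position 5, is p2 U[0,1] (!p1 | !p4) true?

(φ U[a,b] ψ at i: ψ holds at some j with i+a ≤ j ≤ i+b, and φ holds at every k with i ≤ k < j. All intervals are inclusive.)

Need some j in [5,6] with (!p1 | !p4), and p2 at every k in [5,j-1].
  j=5: (!p1 | !p4) holds; no prefix to check → satisfied.

Yes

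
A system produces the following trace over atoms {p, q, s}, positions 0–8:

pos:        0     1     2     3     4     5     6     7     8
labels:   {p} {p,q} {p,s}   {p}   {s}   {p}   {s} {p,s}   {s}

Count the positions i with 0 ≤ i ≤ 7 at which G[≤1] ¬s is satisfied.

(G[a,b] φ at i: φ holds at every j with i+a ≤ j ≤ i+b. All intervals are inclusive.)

Evaluate at each i in [0,7]:
  i=0: ✓ (all of [0,1])
  i=1: ✗ (fails at j=2)
  i=2: ✗ (fails at j=2)
  i=3: ✗ (fails at j=4)
  i=4: ✗ (fails at j=4)
  i=5: ✗ (fails at j=6)
  i=6: ✗ (fails at j=6)
  i=7: ✗ (fails at j=7)
Positions where it holds: {0} → 1.

1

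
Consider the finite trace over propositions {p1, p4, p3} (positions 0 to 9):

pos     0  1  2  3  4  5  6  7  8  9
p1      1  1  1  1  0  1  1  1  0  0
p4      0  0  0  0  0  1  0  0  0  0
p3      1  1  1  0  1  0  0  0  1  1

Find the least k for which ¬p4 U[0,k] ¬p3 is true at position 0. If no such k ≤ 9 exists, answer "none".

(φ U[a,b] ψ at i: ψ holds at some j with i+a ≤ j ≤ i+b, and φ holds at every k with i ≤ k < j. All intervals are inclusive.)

Need earliest j ≥ 0 with ¬p3, and ¬p4 at every k in [0,j-1].
  j=0: rhs fails.
  j=1: rhs fails.
  j=2: rhs fails.
  j=3: rhs holds; lhs holds on [0,2]. k = 3.

3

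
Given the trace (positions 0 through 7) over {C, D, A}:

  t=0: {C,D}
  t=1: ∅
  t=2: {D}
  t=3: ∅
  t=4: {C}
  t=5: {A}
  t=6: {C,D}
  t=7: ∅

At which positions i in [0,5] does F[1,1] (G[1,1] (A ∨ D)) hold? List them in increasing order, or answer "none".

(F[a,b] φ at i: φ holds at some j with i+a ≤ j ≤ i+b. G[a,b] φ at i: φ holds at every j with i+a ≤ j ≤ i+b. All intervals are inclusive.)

Evaluate at each i in [0,5]:
  i=0: ✓ (witness j=1)
  i=1: ✗ (none in [2,2])
  i=2: ✗ (none in [3,3])
  i=3: ✓ (witness j=4)
  i=4: ✓ (witness j=5)
  i=5: ✗ (none in [6,6])

0, 3, 4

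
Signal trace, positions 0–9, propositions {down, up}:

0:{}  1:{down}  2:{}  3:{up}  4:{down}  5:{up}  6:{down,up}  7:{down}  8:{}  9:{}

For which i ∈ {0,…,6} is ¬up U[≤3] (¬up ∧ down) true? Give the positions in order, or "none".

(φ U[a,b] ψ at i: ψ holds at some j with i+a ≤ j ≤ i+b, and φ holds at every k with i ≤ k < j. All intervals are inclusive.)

Evaluate at each i in [0,6]:
  i=0: ✓ (rhs at j=1; lhs holds on [0,0])
  i=1: ✓ (rhs at j=1)
  i=2: ✗ (lhs fails at k=3 before rhs at j=4)
  i=3: ✗ (lhs fails at k=3 before rhs at j=4)
  i=4: ✓ (rhs at j=4)
  i=5: ✗ (lhs fails at k=5 before rhs at j=7)
  i=6: ✗ (lhs fails at k=6 before rhs at j=7)

0, 1, 4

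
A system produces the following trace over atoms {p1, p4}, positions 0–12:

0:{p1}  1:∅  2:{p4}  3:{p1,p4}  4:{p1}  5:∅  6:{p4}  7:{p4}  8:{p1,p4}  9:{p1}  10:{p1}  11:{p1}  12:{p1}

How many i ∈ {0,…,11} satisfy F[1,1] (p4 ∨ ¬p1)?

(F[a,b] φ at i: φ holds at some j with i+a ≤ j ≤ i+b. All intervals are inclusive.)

7

Evaluate at each i in [0,11]:
  i=0: ✓ (witness j=1)
  i=1: ✓ (witness j=2)
  i=2: ✓ (witness j=3)
  i=3: ✗ (none in [4,4])
  i=4: ✓ (witness j=5)
  i=5: ✓ (witness j=6)
  i=6: ✓ (witness j=7)
  i=7: ✓ (witness j=8)
  i=8: ✗ (none in [9,9])
  i=9: ✗ (none in [10,10])
  i=10: ✗ (none in [11,11])
  i=11: ✗ (none in [12,12])
Positions where it holds: {0, 1, 2, 4, 5, 6, 7} → 7.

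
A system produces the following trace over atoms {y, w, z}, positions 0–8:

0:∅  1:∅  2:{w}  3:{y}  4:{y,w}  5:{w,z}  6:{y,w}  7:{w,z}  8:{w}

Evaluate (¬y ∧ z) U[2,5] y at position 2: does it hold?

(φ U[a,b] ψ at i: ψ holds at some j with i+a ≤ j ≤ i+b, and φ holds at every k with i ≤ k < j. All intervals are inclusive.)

Need some j in [4,7] with y, and (¬y ∧ z) at every k in [2,j-1].
  j=4: y holds, but (¬y ∧ z) fails at k=2 → not this j.
  j=5: y false.
  j=6: y holds, but (¬y ∧ z) fails at k=2 → not this j.
  j=7: y false.
No j in the window works → until fails.

No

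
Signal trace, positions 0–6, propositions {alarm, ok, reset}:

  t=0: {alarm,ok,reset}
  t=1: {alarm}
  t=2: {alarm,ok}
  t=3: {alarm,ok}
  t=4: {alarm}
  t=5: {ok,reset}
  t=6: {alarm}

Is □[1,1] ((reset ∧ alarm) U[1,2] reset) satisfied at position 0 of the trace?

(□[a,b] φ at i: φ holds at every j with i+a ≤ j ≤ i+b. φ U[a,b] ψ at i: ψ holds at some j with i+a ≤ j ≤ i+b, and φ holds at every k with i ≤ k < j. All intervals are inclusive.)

False

Check ((reset ∧ alarm) U[1,2] reset) at every j in [1,1]:
  j=1: fails
Fails at j=1 → formula fails.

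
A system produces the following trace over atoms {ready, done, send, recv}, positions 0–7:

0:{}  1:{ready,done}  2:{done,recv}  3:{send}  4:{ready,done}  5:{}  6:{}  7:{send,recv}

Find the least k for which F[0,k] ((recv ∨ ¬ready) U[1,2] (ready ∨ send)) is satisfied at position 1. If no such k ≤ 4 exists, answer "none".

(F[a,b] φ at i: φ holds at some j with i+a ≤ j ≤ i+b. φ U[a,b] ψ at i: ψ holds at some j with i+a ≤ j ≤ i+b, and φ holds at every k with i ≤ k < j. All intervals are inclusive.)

1

Scan j = 1,2,… for ((recv ∨ ¬ready) U[1,2] (ready ∨ send)):
  j=1: fails
  j=2: holds
First hit at j=2, so smallest k = 2-1 = 1.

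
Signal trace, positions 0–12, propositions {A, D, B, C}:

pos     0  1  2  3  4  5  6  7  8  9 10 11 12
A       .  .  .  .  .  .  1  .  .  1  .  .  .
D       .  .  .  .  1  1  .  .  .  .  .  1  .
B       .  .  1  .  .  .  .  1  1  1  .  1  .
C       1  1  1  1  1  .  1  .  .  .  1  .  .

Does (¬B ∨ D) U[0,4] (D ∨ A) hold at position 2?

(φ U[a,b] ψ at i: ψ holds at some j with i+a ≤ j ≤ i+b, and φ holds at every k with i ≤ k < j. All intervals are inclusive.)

Need some j in [2,6] with (D ∨ A), and (¬B ∨ D) at every k in [2,j-1].
  j=2: (D ∨ A) false.
  j=3: (D ∨ A) false.
  j=4: (D ∨ A) holds, but (¬B ∨ D) fails at k=2 → not this j.
  j=5: (D ∨ A) holds, but (¬B ∨ D) fails at k=2 → not this j.
  j=6: (D ∨ A) holds, but (¬B ∨ D) fails at k=2 → not this j.
No j in the window works → until fails.

False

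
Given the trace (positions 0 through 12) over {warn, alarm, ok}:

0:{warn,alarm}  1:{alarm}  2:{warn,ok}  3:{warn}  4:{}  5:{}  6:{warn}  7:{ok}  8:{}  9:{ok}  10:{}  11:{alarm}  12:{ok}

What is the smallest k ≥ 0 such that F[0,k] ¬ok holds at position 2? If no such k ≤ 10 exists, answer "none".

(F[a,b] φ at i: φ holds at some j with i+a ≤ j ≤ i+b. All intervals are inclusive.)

1

Scan j = 2,3,… for ¬ok:
  j=2: fails
  j=3: holds
First hit at j=3, so smallest k = 3-2 = 1.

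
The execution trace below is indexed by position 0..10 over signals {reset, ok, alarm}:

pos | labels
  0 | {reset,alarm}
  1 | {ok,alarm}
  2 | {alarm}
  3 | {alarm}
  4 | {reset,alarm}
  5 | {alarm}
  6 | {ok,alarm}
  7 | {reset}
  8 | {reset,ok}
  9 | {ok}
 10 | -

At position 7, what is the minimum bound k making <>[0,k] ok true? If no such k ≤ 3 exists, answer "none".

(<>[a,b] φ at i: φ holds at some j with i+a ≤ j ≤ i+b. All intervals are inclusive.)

1

Scan j = 7,8,… for ok:
  j=7: fails
  j=8: holds
First hit at j=8, so smallest k = 8-7 = 1.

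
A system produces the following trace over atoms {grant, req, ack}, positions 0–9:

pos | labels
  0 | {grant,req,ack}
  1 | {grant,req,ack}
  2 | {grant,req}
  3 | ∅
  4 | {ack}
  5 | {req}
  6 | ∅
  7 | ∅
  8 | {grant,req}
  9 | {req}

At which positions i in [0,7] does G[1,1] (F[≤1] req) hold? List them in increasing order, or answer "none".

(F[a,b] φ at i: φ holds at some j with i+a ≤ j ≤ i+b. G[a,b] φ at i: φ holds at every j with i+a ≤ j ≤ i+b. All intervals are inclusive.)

0, 1, 3, 4, 6, 7

Evaluate at each i in [0,7]:
  i=0: ✓ (all of [1,1])
  i=1: ✓ (all of [2,2])
  i=2: ✗ (fails at j=3)
  i=3: ✓ (all of [4,4])
  i=4: ✓ (all of [5,5])
  i=5: ✗ (fails at j=6)
  i=6: ✓ (all of [7,7])
  i=7: ✓ (all of [8,8])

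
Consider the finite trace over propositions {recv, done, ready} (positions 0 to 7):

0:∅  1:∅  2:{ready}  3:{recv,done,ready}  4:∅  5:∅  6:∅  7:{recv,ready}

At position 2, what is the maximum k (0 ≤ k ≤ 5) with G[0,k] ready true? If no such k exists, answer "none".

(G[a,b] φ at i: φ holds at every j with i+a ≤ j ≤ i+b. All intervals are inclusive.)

1

ready must hold from j=2 onward; find where it first fails.
  j=2: holds
  j=3: holds
  j=4: fails
Holds on [2,3], so largest k = 1.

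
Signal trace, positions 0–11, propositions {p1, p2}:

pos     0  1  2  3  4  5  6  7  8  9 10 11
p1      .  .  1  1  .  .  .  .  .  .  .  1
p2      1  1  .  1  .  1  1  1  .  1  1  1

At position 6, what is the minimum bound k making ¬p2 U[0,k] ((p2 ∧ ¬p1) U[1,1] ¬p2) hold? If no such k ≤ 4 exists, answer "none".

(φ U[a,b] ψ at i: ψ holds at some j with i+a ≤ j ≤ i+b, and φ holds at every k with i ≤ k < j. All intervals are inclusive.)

Need earliest j ≥ 6 with ((p2 ∧ ¬p1) U[1,1] ¬p2), and ¬p2 at every k in [6,j-1].
  j=6: rhs fails.
  j=7: rhs holds but lhs fails at k=6.
  j=8: rhs fails.
  j=9: rhs fails.
  j=10: rhs fails.
No witness within the range → none.

none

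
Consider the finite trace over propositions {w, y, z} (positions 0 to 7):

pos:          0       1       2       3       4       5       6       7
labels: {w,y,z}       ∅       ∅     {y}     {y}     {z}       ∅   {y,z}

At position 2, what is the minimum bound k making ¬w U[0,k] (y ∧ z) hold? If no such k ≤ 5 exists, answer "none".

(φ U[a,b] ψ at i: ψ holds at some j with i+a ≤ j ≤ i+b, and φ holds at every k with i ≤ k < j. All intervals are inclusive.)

5

Need earliest j ≥ 2 with (y ∧ z), and ¬w at every k in [2,j-1].
  j=2: rhs fails.
  j=3: rhs fails.
  j=4: rhs fails.
  j=5: rhs fails.
  j=6: rhs fails.
  j=7: rhs holds; lhs holds on [2,6]. k = 5.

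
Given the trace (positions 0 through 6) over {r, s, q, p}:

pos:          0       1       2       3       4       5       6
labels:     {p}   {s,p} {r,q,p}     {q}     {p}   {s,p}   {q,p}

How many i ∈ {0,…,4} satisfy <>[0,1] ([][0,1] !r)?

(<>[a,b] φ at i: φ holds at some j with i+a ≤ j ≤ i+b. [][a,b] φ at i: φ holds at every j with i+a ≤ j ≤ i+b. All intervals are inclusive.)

Evaluate at each i in [0,4]:
  i=0: ✓ (witness j=0)
  i=1: ✗ (none in [1,2])
  i=2: ✓ (witness j=3)
  i=3: ✓ (witness j=3)
  i=4: ✓ (witness j=4)
Positions where it holds: {0, 2, 3, 4} → 4.

4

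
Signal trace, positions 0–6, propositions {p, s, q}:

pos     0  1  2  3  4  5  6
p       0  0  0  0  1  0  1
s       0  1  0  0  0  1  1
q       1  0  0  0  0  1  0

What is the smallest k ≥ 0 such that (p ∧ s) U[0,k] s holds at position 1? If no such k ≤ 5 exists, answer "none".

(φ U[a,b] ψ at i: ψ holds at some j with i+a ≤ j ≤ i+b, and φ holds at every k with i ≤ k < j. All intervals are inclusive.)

0

Need earliest j ≥ 1 with s, and (p ∧ s) at every k in [1,j-1].
  j=1: rhs holds (empty prefix). k = 0.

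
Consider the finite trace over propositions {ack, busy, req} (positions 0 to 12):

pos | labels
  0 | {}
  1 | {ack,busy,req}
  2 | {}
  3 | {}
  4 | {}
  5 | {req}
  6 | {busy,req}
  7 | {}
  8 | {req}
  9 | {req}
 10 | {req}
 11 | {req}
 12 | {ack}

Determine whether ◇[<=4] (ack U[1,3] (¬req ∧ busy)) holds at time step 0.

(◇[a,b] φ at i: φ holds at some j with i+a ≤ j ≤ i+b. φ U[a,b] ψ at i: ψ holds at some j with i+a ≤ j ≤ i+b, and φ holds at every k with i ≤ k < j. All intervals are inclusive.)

Does not hold

Check (ack U[1,3] (¬req ∧ busy)) at each j in [0,4]:
  j=0: fails
  j=1: fails
  j=2: fails
  j=3: fails
  j=4: fails
No position in the window satisfies it → formula fails.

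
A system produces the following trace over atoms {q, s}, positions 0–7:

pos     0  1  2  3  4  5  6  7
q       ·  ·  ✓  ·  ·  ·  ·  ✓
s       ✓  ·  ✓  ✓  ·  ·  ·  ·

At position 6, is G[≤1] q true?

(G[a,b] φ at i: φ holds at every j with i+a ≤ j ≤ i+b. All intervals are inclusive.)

Check q at every j in [6,7]:
  j=6: false
  j=7: true
Fails at j=6 → formula fails.

Does not hold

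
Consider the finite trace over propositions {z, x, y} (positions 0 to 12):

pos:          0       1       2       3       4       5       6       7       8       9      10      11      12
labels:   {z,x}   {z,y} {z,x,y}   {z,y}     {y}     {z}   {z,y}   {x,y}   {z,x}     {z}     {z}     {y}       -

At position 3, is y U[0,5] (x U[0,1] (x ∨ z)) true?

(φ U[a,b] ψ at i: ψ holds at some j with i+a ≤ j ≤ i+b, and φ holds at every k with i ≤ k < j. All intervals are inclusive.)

Need some j in [3,8] with (x U[0,1] (x ∨ z)), and y at every k in [3,j-1].
  j=3: (x U[0,1] (x ∨ z)) holds; no prefix to check → satisfied.

Yes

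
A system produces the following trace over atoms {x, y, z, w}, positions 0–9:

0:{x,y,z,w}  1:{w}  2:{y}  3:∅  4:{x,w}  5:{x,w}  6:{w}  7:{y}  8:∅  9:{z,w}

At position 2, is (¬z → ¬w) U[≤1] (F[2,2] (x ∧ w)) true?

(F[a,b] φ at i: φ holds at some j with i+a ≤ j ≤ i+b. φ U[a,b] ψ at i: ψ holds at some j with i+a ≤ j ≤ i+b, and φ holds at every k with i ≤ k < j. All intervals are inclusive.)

True

Need some j in [2,3] with F[2,2] (x ∧ w), and (¬z → ¬w) at every k in [2,j-1].
  j=2: F[2,2] (x ∧ w) holds; no prefix to check → satisfied.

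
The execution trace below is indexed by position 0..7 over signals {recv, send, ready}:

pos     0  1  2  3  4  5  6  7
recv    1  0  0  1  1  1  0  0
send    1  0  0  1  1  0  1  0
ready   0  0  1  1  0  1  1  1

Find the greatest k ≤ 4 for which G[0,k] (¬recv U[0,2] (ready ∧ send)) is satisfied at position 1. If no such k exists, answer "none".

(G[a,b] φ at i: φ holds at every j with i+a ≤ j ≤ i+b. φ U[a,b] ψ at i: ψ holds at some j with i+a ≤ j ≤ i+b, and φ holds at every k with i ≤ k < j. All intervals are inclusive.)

(¬recv U[0,2] (ready ∧ send)) must hold from j=1 onward; find where it first fails.
  j=1: holds
  j=2: holds
  j=3: holds
  j=4: fails
Holds on [1,3], so largest k = 2.

2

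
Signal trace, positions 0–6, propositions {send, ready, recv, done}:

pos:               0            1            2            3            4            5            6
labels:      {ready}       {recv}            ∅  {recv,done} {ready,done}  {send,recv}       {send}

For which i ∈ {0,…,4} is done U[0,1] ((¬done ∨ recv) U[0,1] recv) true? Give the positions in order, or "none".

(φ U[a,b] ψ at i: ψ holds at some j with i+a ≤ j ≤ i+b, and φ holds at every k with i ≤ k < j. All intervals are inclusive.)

0, 1, 2, 3, 4

Evaluate at each i in [0,4]:
  i=0: ✓ (rhs at j=0)
  i=1: ✓ (rhs at j=1)
  i=2: ✓ (rhs at j=2)
  i=3: ✓ (rhs at j=3)
  i=4: ✓ (rhs at j=5; lhs holds on [4,4])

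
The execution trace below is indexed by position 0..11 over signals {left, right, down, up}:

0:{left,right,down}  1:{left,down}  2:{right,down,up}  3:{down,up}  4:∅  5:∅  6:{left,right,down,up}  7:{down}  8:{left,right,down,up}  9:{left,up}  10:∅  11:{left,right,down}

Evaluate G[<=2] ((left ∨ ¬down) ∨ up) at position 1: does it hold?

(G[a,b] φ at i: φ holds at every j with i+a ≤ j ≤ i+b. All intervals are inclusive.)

Holds

Check ((left ∨ ¬down) ∨ up) at every j in [1,3]:
  j=1: true
  j=2: true
  j=3: true
All positions satisfy it → formula holds.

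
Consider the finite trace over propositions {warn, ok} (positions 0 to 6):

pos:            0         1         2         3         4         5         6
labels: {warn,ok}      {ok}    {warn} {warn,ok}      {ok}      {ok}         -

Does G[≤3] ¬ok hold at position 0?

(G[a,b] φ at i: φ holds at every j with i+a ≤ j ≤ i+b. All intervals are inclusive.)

Check ¬ok at every j in [0,3]:
  j=0: false
  j=1: false
  j=2: true
  j=3: false
Fails at j=0 → formula fails.

No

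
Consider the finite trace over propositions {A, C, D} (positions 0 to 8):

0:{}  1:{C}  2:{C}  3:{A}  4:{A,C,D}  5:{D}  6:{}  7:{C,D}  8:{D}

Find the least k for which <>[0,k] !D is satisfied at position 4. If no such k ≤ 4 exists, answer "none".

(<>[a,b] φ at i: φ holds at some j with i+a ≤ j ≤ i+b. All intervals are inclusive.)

2

Scan j = 4,5,… for !D:
  j=4: fails
  j=5: fails
  j=6: holds
First hit at j=6, so smallest k = 6-4 = 2.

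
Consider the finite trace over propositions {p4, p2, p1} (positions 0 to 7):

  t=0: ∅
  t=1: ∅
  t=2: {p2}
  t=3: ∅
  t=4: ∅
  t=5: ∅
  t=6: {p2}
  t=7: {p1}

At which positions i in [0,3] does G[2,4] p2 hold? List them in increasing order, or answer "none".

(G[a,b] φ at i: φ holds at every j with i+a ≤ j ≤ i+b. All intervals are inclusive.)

Evaluate at each i in [0,3]:
  i=0: ✗ (fails at j=3)
  i=1: ✗ (fails at j=3)
  i=2: ✗ (fails at j=4)
  i=3: ✗ (fails at j=5)

none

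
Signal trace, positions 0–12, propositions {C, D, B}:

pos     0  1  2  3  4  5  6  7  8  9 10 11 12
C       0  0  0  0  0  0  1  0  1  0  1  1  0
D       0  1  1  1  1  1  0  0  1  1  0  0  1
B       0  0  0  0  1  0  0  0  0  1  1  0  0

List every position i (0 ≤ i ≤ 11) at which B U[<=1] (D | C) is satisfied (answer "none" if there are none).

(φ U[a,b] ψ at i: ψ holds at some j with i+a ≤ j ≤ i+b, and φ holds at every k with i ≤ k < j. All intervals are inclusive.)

1, 2, 3, 4, 5, 6, 8, 9, 10, 11

Evaluate at each i in [0,11]:
  i=0: ✗ (lhs fails at k=0 before rhs at j=1)
  i=1: ✓ (rhs at j=1)
  i=2: ✓ (rhs at j=2)
  i=3: ✓ (rhs at j=3)
  i=4: ✓ (rhs at j=4)
  i=5: ✓ (rhs at j=5)
  i=6: ✓ (rhs at j=6)
  i=7: ✗ (lhs fails at k=7 before rhs at j=8)
  i=8: ✓ (rhs at j=8)
  i=9: ✓ (rhs at j=9)
  i=10: ✓ (rhs at j=10)
  i=11: ✓ (rhs at j=11)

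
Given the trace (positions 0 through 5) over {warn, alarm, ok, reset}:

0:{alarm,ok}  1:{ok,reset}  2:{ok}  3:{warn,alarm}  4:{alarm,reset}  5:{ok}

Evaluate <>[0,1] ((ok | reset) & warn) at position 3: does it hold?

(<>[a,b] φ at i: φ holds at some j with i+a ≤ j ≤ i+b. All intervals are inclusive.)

Does not hold

Check ((ok | reset) & warn) at each j in [3,4]:
  j=3: false
  j=4: false
No position in the window satisfies it → formula fails.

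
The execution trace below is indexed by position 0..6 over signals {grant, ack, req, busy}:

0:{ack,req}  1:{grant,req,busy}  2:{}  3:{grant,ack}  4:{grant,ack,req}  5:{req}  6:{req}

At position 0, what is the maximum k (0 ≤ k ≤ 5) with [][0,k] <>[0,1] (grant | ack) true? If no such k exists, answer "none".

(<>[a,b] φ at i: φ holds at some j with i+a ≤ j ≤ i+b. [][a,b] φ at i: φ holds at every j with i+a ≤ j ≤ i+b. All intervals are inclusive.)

4

<>[0,1] (grant | ack) must hold from j=0 onward; find where it first fails.
  j=0: holds
  j=1: holds
  j=2: holds
  j=3: holds
  j=4: holds
  j=5: fails
Holds on [0,4], so largest k = 4.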